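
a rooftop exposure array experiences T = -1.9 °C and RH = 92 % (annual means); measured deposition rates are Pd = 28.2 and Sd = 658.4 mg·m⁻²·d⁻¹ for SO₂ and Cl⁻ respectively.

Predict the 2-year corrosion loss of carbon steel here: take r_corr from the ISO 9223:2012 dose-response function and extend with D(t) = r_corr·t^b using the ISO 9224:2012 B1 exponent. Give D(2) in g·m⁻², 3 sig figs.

D(2) = 1.36e+03 g·m⁻²

carbon steel: T≤10 °C ⇒ hinge +0.150·(-1.9−10) = -1.7850
  Pd branch = 1.77·Pd^0.52·e^(0.02·RH+f) = 10.62 μm/a
  Sd branch = 0.102·Sd^0.62·e^(0.033·RH+0.04·T) = 110 μm/a
  sum: 10.62 + 110 → r_corr = 120.7 μm/a
Power-law: D(2) = r_corr · 2^0.523
  D(2) = 120.7 × 2^0.523 = 120.7 × 1.437 = 173.4 μm
  Mass loss = 173.4 μm × 7.85 g/cm³ = 1361 g·m⁻²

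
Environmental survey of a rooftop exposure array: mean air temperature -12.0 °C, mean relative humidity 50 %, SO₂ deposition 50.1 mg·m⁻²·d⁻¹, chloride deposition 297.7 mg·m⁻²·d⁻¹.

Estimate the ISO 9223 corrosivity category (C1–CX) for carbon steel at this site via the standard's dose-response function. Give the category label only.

C2

carbon steel: T≤10 °C ⇒ hinge +0.150·(-12.0−10) = -3.3000
  SO₂ term: 1.77·50.1^0.52·exp(0.02·50-3.3000) = 1.358
  Cl⁻ term: 0.102·297.7^0.62·exp(0.033·50+0.04·-12.0) = 11.23
  sum: 1.358 + 11.23 → r_corr = 12.59 μm/a
12.6 μm/a falls in (1.3, 25] for carbon steel → category C2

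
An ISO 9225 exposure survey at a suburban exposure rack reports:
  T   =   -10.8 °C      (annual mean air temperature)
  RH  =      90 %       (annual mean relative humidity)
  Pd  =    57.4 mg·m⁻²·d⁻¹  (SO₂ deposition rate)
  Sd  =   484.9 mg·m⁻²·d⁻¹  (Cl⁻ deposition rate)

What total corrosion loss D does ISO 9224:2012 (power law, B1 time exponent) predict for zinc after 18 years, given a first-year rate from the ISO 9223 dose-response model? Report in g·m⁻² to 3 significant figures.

D(18) = 200 g·m⁻²

zinc: f(T) = +0.038·(T−10) [T≤10 °C] = -0.7904
  SO₂ term: 0.0129·57.4^0.44·exp(0.046·90-0.7904) = 2.184
  Sd branch = 0.0175·Sd^0.57·e^(0.008·RH+0.085·T) = 0.4874 μm/a
  r_corr = 2.184 + 0.4874 = 2.671 μm/a
Power-law: D(18) = r_corr · 18^0.813
  D(18) = 2.671 × 18^0.813 = 2.671 × 10.48 = 28.01 μm
  Mass loss = 28.01 μm × 7.14 g/cm³ = 200 g·m⁻²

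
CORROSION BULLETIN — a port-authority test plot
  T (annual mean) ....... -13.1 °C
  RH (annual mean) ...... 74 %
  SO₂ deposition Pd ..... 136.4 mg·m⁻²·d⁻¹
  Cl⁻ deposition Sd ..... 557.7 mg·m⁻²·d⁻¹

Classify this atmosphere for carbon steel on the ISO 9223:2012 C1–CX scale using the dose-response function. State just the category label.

C3

carbon steel: T≤10 °C ⇒ hinge +0.150·(-13.1−10) = -3.4650
  sulphur-dioxide contribution → 3.133 μm/a
  chloride contribution → 35.02 μm/a
  total first-year rate 38.16 μm/a
Category bounds: 25…50 μm/a bracket r_corr ⇒ C3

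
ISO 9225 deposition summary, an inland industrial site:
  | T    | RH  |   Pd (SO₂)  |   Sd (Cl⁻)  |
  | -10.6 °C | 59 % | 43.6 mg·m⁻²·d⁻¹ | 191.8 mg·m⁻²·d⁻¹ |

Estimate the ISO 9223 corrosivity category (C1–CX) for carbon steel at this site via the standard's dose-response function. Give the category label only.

C2

carbon steel: T≤10 °C ⇒ hinge +0.150·(-10.6−10) = -3.0900
  Pd branch = 1.77·Pd^0.52·e^(0.02·RH+f) = 1.866 μm/a
  Cl⁻ term: 0.102·191.8^0.62·exp(0.033·59+0.04·-10.6) = 12.17
  sum: 1.866 + 12.17 → r_corr = 14.04 μm/a
14 μm/a falls in (1.3, 25] for carbon steel → category C2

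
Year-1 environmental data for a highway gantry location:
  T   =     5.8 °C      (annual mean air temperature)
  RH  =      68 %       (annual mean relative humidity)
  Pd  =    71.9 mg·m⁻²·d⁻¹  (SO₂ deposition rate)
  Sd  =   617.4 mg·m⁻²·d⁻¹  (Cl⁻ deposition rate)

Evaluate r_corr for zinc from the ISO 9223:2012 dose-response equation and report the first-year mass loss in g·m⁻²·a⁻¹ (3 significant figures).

r_corr = 25.5 g·m⁻²·a⁻¹

zinc: f(T) = +0.038·(T−10) [T≤10 °C] = -0.1596
  sulphur-dioxide contribution → 1.647 μm/a
  chloride contribution → 1.923 μm/a
  total first-year rate 3.57 μm/a
Convert to mass loss: 3.57 μm/a × 7.14 g/cm³ = 25.49 g·m⁻²·a⁻¹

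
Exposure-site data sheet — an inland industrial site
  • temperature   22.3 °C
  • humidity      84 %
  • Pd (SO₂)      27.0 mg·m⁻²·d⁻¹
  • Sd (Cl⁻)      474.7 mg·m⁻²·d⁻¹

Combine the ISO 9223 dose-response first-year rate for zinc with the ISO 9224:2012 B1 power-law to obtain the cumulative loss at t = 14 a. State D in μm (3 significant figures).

zinc: temperature factor f = -0.071·(12.3) = -0.8733
  sulphur-dioxide contribution → 1.095 μm/a
  chloride contribution → 7.65 μm/a
  total first-year rate 8.744 μm/a
Long-term exponent b (ISO 9224 Table 2, B1) = 0.813
  D(14) = 8.744 × 14^0.813 = 8.744 × 8.547 = 74.74 μm

D(14) = 74.7 μm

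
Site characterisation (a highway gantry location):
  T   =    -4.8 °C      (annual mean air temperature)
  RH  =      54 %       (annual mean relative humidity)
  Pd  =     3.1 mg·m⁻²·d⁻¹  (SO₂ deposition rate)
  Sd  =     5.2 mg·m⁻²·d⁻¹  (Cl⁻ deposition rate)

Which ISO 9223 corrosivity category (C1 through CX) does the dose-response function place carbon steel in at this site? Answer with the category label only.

carbon steel: f(T) = +0.150·(T−10) [T≤10 °C] = -2.2200
  Pd branch = 1.77·Pd^0.52·e^(0.02·RH+f) = 1.019 μm/a
  Sd branch = 0.102·Sd^0.62·e^(0.033·RH+0.04·T) = 1.39 μm/a
  r_corr = 1.019 + 1.39 = 2.41 μm/a
Category bounds: 1.3…25 μm/a bracket r_corr ⇒ C2

C2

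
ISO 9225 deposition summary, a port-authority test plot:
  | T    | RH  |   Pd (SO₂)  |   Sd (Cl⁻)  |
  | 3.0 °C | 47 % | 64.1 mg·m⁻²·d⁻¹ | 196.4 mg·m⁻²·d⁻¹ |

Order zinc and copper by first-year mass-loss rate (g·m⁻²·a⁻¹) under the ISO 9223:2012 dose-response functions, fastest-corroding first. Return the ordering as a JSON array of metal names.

zinc: T≤10 °C ⇒ hinge +0.038·(3.0−10) = -0.2660
  sulphur-dioxide contribution → 0.5358 μm/a
  chloride contribution → 0.6671 μm/a
  ⇒ r_corr(zinc) = 1.203 μm/a
  mass loss = 1.203 μm/a × 7.14 g/cm³ = 8.589 g·m⁻²·a⁻¹
copper: temperature factor f = +0.126·(-7.0) = -0.8820
  sulphur-dioxide contribution → 0.1036 μm/a
  chloride contribution → 0.2682 μm/a
  total first-year rate 0.3718 μm/a
  mass loss = 0.3718 μm/a × 8.96 g/cm³ = 3.332 g·m⁻²·a⁻¹
Ordering by g·m⁻²·a⁻¹: zinc (8.59) > copper (3.33)

["zinc", "copper"]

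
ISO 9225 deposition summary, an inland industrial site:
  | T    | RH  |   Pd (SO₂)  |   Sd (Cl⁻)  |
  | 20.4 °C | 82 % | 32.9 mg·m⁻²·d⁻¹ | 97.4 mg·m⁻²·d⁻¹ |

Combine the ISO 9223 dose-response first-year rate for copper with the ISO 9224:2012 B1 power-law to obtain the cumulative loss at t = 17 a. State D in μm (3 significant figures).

D(17) = 16.9 μm

copper: temperature factor f = -0.080·(10.4) = -0.8320
  Pd branch = 0.0053·Pd^0.26·e^(0.059·RH+f) = 0.722 μm/a
  Sd branch = 0.01025·Sd^0.27·e^(0.036·RH+0.049·T) = 1.836 μm/a
  r_corr = 0.722 + 1.836 = 2.558 μm/a
ISO 9224: D(t) = r_corr · t^b with b = 0.667 (copper, B1)
  D(17) = 2.558 × 17^0.667 = 2.558 × 6.618 = 16.93 μm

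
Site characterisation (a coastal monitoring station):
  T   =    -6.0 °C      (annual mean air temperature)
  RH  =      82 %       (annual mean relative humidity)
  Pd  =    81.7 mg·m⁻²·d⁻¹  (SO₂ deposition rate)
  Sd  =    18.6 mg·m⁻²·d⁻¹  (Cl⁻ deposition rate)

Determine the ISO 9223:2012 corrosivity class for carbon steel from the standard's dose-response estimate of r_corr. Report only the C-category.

C2

carbon steel: temperature factor f = +0.150·(-16.0) = -2.4000
  sulphur-dioxide contribution → 8.171 μm/a
  chloride contribution → 7.356 μm/a
  total first-year rate 15.53 μm/a
Category bounds: 1.3…25 μm/a bracket r_corr ⇒ C2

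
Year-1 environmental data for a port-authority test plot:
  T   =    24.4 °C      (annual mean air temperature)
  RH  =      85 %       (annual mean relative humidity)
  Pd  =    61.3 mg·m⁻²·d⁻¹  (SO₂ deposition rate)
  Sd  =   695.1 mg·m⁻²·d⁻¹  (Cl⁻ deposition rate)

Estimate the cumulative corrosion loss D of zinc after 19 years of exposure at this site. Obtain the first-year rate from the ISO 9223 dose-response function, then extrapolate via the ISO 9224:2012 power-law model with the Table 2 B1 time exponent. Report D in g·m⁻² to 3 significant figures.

D(19) = 1.01e+03 g·m⁻²

zinc: f(T) = -0.071·(T−10) [T>10 °C] = -1.0224
  sulphur-dioxide contribution → 1.416 μm/a
  chloride contribution → 11.46 μm/a
  ⇒ r_corr(zinc) = 12.87 μm/a
Long-term exponent b (ISO 9224 Table 2, B1) = 0.813
  D(19) = 12.87 × 19^0.813 = 12.87 × 10.96 = 141 μm
  Mass loss = 141 μm × 7.14 g/cm³ = 1007 g·m⁻²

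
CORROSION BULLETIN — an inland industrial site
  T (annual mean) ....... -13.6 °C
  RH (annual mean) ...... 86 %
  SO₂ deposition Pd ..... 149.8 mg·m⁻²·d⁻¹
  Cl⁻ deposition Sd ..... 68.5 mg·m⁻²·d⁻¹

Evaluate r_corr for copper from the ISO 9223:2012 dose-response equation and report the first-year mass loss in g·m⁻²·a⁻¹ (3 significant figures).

copper: temperature factor f = +0.126·(-23.6) = -2.9736
  sulphur-dioxide contribution → 0.1593 μm/a
  chloride contribution → 0.3644 μm/a
  ⇒ r_corr(copper) = 0.5236 μm/a
Convert to mass loss: 0.5236 μm/a × 8.96 g/cm³ = 4.692 g·m⁻²·a⁻¹

r_corr = 4.69 g·m⁻²·a⁻¹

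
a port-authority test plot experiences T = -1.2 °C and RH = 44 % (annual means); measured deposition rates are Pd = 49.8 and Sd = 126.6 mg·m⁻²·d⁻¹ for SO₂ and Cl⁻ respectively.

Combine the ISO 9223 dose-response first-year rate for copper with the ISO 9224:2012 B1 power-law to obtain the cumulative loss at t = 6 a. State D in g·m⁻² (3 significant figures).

copper: temperature factor f = +0.126·(-11.2) = -1.4112
  SO₂ term: 0.0053·49.8^0.26·exp(0.059·44-1.4112) = 0.04787
  Sd branch = 0.01025·Sd^0.27·e^(0.036·RH+0.049·T) = 0.1741 μm/a
  sum: 0.04787 + 0.1741 → r_corr = 0.222 μm/a
Power-law: D(6) = r_corr · 6^0.667
  D(6) = 0.222 × 6^0.667 = 0.222 × 3.304 = 0.7333 μm
  Mass loss = 0.7333 μm × 8.96 g/cm³ = 6.571 g·m⁻²

D(6) = 6.57 g·m⁻²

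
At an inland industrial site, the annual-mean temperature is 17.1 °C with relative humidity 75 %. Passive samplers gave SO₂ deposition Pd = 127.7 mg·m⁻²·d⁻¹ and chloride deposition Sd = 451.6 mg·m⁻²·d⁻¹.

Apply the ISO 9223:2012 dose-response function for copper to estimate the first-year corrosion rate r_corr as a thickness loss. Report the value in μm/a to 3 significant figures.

copper: f(T) = -0.080·(T−10) [T>10 °C] = -0.5680
  SO₂ term: 0.0053·127.7^0.26·exp(0.059·75-0.5680) = 0.885
  Sd branch = 0.01025·Sd^0.27·e^(0.036·RH+0.049·T) = 1.837 μm/a
  r_corr = 0.885 + 1.837 = 2.722 μm/a

r_corr = 2.72 μm/a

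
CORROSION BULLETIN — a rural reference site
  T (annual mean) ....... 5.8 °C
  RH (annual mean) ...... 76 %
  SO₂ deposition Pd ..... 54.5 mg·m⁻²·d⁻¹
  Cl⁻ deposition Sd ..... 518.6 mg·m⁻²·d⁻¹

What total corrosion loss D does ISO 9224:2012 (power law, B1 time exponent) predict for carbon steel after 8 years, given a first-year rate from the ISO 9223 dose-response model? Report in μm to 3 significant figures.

carbon steel: T≤10 °C ⇒ hinge +0.150·(5.8−10) = -0.6300
  Pd branch = 1.77·Pd^0.52·e^(0.02·RH+f) = 34.47 μm/a
  Sd branch = 0.102·Sd^0.62·e^(0.033·RH+0.04·T) = 76.17 μm/a
  r_corr = 34.47 + 76.17 = 110.6 μm/a
ISO 9224: D(t) = r_corr · t^b with b = 0.523 (carbon steel, B1)
  D(8) = 110.6 × 8^0.523 = 110.6 × 2.967 = 328.3 μm

D(8) = 328 μm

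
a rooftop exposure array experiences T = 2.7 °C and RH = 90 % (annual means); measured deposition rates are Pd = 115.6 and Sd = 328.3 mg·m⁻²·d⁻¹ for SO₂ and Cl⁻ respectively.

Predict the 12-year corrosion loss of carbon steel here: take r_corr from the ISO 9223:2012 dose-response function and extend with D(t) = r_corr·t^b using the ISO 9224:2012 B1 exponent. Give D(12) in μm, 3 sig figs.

carbon steel: f(T) = +0.150·(T−10) [T≤10 °C] = -1.0950
  Pd branch = 1.77·Pd^0.52·e^(0.02·RH+f) = 42.35 μm/a
  Sd branch = 0.102·Sd^0.62·e^(0.033·RH+0.04·T) = 80.44 μm/a
  sum: 42.35 + 80.44 → r_corr = 122.8 μm/a
Power-law: D(12) = r_corr · 12^0.523
  D(12) = 122.8 × 12^0.523 = 122.8 × 3.668 = 450.4 μm

D(12) = 450 μm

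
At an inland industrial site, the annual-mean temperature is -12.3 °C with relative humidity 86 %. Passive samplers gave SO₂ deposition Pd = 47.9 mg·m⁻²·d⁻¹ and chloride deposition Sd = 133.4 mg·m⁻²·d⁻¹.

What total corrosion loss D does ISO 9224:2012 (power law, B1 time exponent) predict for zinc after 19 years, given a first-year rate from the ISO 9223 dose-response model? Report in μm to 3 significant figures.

D(19) = 19.5 μm

zinc: f(T) = +0.038·(T−10) [T≤10 °C] = -0.8474
  SO₂ term: 0.0129·47.9^0.44·exp(0.046·86-0.8474) = 1.585
  Sd branch = 0.0175·Sd^0.57·e^(0.008·RH+0.085·T) = 0.1991 μm/a
  r_corr = 1.585 + 0.1991 = 1.784 μm/a
ISO 9224: D(t) = r_corr · t^b with b = 0.813 (zinc, B1)
  D(19) = 1.784 × 19^0.813 = 1.784 × 10.96 = 19.54 μm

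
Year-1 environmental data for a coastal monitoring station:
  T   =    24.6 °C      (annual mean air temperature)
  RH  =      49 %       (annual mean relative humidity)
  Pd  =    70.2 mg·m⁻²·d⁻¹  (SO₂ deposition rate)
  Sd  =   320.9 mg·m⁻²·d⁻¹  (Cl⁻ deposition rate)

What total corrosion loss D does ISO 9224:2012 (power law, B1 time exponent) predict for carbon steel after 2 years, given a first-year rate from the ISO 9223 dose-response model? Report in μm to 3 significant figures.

D(2) = 98.8 μm

carbon steel: T>10 °C ⇒ hinge -0.054·(24.6−10) = -0.7884
  SO₂ term: 1.77·70.2^0.52·exp(0.02·49-0.7884) = 19.56
  Cl⁻ term: 0.102·320.9^0.62·exp(0.033·49+0.04·24.6) = 49.22
  r_corr = 19.56 + 49.22 = 68.78 μm/a
Long-term exponent b (ISO 9224 Table 2, B1) = 0.523
  D(2) = 68.78 × 2^0.523 = 68.78 × 1.437 = 98.83 μm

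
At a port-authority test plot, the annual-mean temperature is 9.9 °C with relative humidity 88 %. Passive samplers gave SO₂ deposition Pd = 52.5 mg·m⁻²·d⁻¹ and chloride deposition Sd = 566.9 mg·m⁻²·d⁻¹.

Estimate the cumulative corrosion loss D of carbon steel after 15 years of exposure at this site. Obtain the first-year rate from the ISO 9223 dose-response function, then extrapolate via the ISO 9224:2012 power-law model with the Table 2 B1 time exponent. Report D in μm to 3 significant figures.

carbon steel: T≤10 °C ⇒ hinge +0.150·(9.9−10) = -0.0150
  sulphur-dioxide contribution → 79.49 μm/a
  chloride contribution → 140.9 μm/a
  ⇒ r_corr(carbon steel) = 220.4 μm/a
Long-term exponent b (ISO 9224 Table 2, B1) = 0.523
  D(15) = 220.4 × 15^0.523 = 220.4 × 4.122 = 908.5 μm

D(15) = 908 μm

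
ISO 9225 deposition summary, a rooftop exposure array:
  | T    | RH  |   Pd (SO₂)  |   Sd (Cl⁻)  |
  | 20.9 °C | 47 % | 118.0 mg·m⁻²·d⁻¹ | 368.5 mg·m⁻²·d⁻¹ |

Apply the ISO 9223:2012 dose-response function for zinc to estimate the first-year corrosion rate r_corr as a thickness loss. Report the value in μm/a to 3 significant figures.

r_corr = 4.79 μm/a

zinc: T>10 °C ⇒ hinge -0.071·(20.9−10) = -0.7739
  SO₂ term: 0.0129·118.0^0.44·exp(0.046·47-0.7739) = 0.4218
  Cl⁻ term: 0.0175·368.5^0.57·exp(0.008·47+0.085·20.9) = 4.372
  r_corr = 0.4218 + 4.372 = 4.794 μm/a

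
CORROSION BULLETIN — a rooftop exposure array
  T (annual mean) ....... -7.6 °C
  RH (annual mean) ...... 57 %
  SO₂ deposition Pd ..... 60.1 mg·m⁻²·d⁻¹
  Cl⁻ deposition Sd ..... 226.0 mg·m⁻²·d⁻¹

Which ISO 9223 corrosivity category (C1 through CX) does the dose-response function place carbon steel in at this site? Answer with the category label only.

carbon steel: f(T) = +0.150·(T−10) [T≤10 °C] = -2.6400
  sulphur-dioxide contribution → 3.323 μm/a
  chloride contribution → 14.22 μm/a
  total first-year rate 17.55 μm/a
Category bounds: 1.3…25 μm/a bracket r_corr ⇒ C2

C2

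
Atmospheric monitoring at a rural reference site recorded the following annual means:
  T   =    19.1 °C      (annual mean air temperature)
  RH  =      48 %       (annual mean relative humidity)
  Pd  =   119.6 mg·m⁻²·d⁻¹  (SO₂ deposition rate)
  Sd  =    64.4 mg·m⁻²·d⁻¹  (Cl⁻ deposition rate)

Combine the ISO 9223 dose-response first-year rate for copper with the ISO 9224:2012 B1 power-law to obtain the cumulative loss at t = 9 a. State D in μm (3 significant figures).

copper: temperature factor f = -0.080·(9.1) = -0.7280
  Pd branch = 0.0053·Pd^0.26·e^(0.059·RH+f) = 0.1507 μm/a
  Cl⁻ term: 0.01025·64.4^0.27·exp(0.036·48+0.049·19.1) = 0.4529
  sum: 0.1507 + 0.4529 → r_corr = 0.6037 μm/a
Long-term exponent b (ISO 9224 Table 2, B1) = 0.667
  D(9) = 0.6037 × 9^0.667 = 0.6037 × 4.33 = 2.614 μm

D(9) = 2.61 μm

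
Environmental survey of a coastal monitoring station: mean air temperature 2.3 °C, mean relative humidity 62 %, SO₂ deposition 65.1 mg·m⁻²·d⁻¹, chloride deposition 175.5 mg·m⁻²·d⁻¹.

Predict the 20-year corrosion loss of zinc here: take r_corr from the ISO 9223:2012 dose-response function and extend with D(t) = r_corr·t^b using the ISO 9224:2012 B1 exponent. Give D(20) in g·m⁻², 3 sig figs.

D(20) = 140 g·m⁻²

zinc: f(T) = +0.038·(T−10) [T≤10 °C] = -0.2926
  Pd branch = 0.0129·Pd^0.44·e^(0.046·RH+f) = 1.047 μm/a
  Sd branch = 0.0175·Sd^0.57·e^(0.008·RH+0.085·T) = 0.6646 μm/a
  sum: 1.047 + 0.6646 → r_corr = 1.712 μm/a
ISO 9224: D(t) = r_corr · t^b with b = 0.813 (zinc, B1)
  D(20) = 1.712 × 20^0.813 = 1.712 × 11.42 = 19.55 μm
  Mass loss = 19.55 μm × 7.14 g/cm³ = 139.6 g·m⁻²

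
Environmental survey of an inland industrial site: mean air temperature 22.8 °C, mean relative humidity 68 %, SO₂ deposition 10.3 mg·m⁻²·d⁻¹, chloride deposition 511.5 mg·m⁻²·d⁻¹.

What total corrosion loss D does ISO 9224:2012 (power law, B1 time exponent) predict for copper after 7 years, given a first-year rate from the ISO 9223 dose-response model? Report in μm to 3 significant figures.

D(7) = 7.85 μm

copper: temperature factor f = -0.080·(12.8) = -1.0240
  sulphur-dioxide contribution → 0.1929 μm/a
  chloride contribution → 1.952 μm/a
  total first-year rate 2.145 μm/a
ISO 9224: D(t) = r_corr · t^b with b = 0.667 (copper, B1)
  D(7) = 2.145 × 7^0.667 = 2.145 × 3.662 = 7.854 μm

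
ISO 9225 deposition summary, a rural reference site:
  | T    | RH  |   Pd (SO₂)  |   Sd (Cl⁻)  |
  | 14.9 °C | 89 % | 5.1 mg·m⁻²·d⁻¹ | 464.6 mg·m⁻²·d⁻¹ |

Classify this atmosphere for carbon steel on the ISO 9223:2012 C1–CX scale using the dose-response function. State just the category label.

C5

carbon steel: f(T) = -0.054·(T−10) [T>10 °C] = -0.2646
  sulphur-dioxide contribution → 18.79 μm/a
  chloride contribution → 157.2 μm/a
  total first-year rate 176 μm/a
176 μm/a falls in (80, 200] for carbon steel → category C5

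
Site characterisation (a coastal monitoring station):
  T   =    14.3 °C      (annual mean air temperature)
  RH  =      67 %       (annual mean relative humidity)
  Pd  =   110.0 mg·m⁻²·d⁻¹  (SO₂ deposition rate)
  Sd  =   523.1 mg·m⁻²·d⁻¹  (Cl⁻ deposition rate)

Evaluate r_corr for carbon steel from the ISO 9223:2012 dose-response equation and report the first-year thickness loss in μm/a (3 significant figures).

r_corr = 142 μm/a

carbon steel: f(T) = -0.054·(T−10) [T>10 °C] = -0.2322
  SO₂ term: 1.77·110.0^0.52·exp(0.02·67-0.2322) = 61.75
  Sd branch = 0.102·Sd^0.62·e^(0.033·RH+0.04·T) = 79.94 μm/a
  r_corr = 61.75 + 79.94 = 141.7 μm/a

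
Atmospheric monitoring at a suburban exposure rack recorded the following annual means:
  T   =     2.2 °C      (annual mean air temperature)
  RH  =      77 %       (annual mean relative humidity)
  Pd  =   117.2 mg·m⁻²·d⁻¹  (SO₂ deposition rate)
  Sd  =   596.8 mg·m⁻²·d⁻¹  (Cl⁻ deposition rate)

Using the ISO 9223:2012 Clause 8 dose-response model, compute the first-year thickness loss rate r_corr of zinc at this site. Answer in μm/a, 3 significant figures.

zinc: f(T) = +0.038·(T−10) [T≤10 °C] = -0.2964
  Pd branch = 0.0129·Pd^0.44·e^(0.046·RH+f) = 2.694 μm/a
  Cl⁻ term: 0.0175·596.8^0.57·exp(0.008·77+0.085·2.2) = 1.493
  sum: 2.694 + 1.493 → r_corr = 4.187 μm/a

r_corr = 4.19 μm/a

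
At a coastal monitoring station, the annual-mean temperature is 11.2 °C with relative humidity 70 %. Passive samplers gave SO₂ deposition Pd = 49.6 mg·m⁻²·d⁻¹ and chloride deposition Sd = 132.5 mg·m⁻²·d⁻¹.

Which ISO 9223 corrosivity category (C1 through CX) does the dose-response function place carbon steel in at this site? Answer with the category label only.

carbon steel: f(T) = -0.054·(T−10) [T>10 °C] = -0.0648
  SO₂ term: 1.77·49.6^0.52·exp(0.02·70-0.0648) = 51.23
  Sd branch = 0.102·Sd^0.62·e^(0.033·RH+0.04·T) = 33.28 μm/a
  r_corr = 51.23 + 33.28 = 84.5 μm/a
84.5 μm/a falls in (80, 200] for carbon steel → category C5

C5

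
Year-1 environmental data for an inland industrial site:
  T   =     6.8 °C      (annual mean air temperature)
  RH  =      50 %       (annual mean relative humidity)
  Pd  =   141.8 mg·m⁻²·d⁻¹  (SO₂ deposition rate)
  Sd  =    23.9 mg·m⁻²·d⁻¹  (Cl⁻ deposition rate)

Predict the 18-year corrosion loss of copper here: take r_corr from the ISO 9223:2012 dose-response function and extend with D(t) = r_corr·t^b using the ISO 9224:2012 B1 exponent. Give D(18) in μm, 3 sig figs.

D(18) = 3.09 μm

copper: temperature factor f = +0.126·(-3.2) = -0.4032
  SO₂ term: 0.0053·141.8^0.26·exp(0.059·50-0.4032) = 0.2453
  Cl⁻ term: 0.01025·23.9^0.27·exp(0.036·50+0.049·6.8) = 0.2039
  r_corr = 0.2453 + 0.2039 = 0.4492 μm/a
ISO 9224: D(t) = r_corr · t^b with b = 0.667 (copper, B1)
  D(18) = 0.4492 × 18^0.667 = 0.4492 × 6.875 = 3.088 μm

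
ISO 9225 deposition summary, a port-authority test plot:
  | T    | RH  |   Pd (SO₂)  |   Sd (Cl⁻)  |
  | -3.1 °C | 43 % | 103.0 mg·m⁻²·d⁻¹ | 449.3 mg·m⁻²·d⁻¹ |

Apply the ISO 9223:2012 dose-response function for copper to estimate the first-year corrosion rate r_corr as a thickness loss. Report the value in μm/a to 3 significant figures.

copper: temperature factor f = +0.126·(-13.1) = -1.6506
  Pd branch = 0.0053·Pd^0.26·e^(0.059·RH+f) = 0.04291 μm/a
  Cl⁻ term: 0.01025·449.3^0.27·exp(0.036·43+0.049·-3.1) = 0.2154
  r_corr = 0.04291 + 0.2154 = 0.2583 μm/a

r_corr = 0.258 μm/a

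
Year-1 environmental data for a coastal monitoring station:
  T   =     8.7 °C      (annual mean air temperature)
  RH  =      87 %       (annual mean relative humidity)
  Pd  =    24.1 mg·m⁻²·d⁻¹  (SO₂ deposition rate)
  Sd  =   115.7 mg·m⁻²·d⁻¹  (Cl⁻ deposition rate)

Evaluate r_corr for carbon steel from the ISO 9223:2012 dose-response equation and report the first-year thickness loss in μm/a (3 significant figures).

carbon steel: temperature factor f = +0.150·(-1.3) = -0.1950
  SO₂ term: 1.77·24.1^0.52·exp(0.02·87-0.1950) = 43.41
  Sd branch = 0.102·Sd^0.62·e^(0.033·RH+0.04·T) = 48.51 μm/a
  r_corr = 43.41 + 48.51 = 91.93 μm/a

r_corr = 91.9 μm/a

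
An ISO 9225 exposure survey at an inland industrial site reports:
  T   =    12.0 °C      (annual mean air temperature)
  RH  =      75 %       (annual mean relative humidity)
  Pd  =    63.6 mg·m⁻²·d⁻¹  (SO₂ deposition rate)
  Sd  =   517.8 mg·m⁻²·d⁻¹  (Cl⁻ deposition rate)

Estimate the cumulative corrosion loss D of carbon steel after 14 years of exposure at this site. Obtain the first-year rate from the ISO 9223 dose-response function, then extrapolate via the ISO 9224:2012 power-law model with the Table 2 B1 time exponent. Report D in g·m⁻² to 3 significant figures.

D(14) = 4.87e+03 g·m⁻²

carbon steel: T>10 °C ⇒ hinge -0.054·(12.0−10) = -0.1080
  SO₂ term: 1.77·63.6^0.52·exp(0.02·75-0.1080) = 61.7
  Cl⁻ term: 0.102·517.8^0.62·exp(0.033·75+0.04·12.0) = 94.35
  sum: 61.7 + 94.35 → r_corr = 156 μm/a
ISO 9224: D(t) = r_corr · t^b with b = 0.523 (carbon steel, B1)
  D(14) = 156 × 14^0.523 = 156 × 3.976 = 620.4 μm
  Mass loss = 620.4 μm × 7.85 g/cm³ = 4870 g·m⁻²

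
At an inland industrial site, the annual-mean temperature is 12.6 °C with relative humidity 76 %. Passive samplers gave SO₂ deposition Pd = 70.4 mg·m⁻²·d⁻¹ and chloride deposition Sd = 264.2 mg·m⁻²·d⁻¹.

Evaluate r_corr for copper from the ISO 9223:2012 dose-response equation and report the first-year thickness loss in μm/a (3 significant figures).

copper: f(T) = -0.080·(T−10) [T>10 °C] = -0.2080
  Pd branch = 0.0053·Pd^0.26·e^(0.059·RH+f) = 1.153 μm/a
  Sd branch = 0.01025·Sd^0.27·e^(0.036·RH+0.049·T) = 1.321 μm/a
  r_corr = 1.153 + 1.321 = 2.474 μm/a

r_corr = 2.47 μm/a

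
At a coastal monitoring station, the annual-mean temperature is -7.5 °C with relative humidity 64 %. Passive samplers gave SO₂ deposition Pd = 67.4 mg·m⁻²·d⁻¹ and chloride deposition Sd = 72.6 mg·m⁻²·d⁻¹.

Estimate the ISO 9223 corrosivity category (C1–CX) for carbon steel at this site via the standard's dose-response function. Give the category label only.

carbon steel: T≤10 °C ⇒ hinge +0.150·(-7.5−10) = -2.6250
  Pd branch = 1.77·Pd^0.52·e^(0.02·RH+f) = 4.119 μm/a
  Sd branch = 0.102·Sd^0.62·e^(0.033·RH+0.04·T) = 8.899 μm/a
  r_corr = 4.119 + 8.899 = 13.02 μm/a
Category bounds: 1.3…25 μm/a bracket r_corr ⇒ C2

C2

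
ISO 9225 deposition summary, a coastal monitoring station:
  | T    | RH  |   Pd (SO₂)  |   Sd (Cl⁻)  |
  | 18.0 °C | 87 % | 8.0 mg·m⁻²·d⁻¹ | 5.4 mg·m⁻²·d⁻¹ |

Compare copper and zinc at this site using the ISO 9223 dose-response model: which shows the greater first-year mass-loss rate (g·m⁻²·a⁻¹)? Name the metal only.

copper

copper: f(T) = -0.080·(T−10) [T>10 °C] = -0.6400
  Pd branch = 0.0053·Pd^0.26·e^(0.059·RH+f) = 0.8135 μm/a
  Cl⁻ term: 0.01025·5.4^0.27·exp(0.036·87+0.049·18.0) = 0.8948
  sum: 0.8135 + 0.8948 → r_corr = 1.708 μm/a
  mass loss = 1.708 μm/a × 8.96 g/cm³ = 15.31 g·m⁻²·a⁻¹
zinc: temperature factor f = -0.071·(8.0) = -0.5680
  SO₂ term: 0.0129·8.0^0.44·exp(0.046·87-0.5680) = 0.9984
  Cl⁻ term: 0.0175·5.4^0.57·exp(0.008·87+0.085·18.0) = 0.4239
  r_corr = 0.9984 + 0.4239 = 1.422 μm/a
  mass loss = 1.422 μm/a × 7.14 g/cm³ = 10.16 g·m⁻²·a⁻¹
Ordering by g·m⁻²·a⁻¹: copper (15.3) > zinc (10.2)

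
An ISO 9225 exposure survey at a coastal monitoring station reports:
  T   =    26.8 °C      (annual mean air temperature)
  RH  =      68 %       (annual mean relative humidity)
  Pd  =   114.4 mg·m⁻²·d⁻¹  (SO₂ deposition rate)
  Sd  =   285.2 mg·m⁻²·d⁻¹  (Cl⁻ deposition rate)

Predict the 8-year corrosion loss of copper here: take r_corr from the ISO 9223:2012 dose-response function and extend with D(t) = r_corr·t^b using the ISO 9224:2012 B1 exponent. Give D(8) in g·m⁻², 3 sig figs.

copper: temperature factor f = -0.080·(16.8) = -1.3440
  SO₂ term: 0.0053·114.4^0.26·exp(0.059·68-1.3440) = 0.2619
  Sd branch = 0.01025·Sd^0.27·e^(0.036·RH+0.049·T) = 2.028 μm/a
  sum: 0.2619 + 2.028 → r_corr = 2.29 μm/a
Long-term exponent b (ISO 9224 Table 2, B1) = 0.667
  D(8) = 2.29 × 8^0.667 = 2.29 × 4.003 = 9.166 μm
  Mass loss = 9.166 μm × 8.96 g/cm³ = 82.13 g·m⁻²

D(8) = 82.1 g·m⁻²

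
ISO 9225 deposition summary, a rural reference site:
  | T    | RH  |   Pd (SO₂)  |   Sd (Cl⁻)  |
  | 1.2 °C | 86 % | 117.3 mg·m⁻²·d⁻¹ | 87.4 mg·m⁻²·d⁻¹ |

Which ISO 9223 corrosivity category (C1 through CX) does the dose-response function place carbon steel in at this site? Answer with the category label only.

carbon steel: T≤10 °C ⇒ hinge +0.150·(1.2−10) = -1.3200
  sulphur-dioxide contribution → 31.46 μm/a
  chloride contribution → 29.22 μm/a
  total first-year rate 60.68 μm/a
ISO 9223 Table 2 (carbon steel): 50 < 60.7 ≤ 80 μm/a ⇒ C4

C4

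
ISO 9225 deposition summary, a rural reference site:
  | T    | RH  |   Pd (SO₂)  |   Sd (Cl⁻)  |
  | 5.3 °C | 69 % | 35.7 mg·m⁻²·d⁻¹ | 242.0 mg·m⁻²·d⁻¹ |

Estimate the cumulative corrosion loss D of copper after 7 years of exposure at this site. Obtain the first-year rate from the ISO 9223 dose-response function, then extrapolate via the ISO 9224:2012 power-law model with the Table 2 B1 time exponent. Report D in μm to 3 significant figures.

copper: T≤10 °C ⇒ hinge +0.126·(5.3−10) = -0.5922
  SO₂ term: 0.0053·35.7^0.26·exp(0.059·69-0.5922) = 0.4353
  Cl⁻ term: 0.01025·242.0^0.27·exp(0.036·69+0.049·5.3) = 0.7013
  r_corr = 0.4353 + 0.7013 = 1.137 μm/a
Power-law: D(7) = r_corr · 7^0.667
  D(7) = 1.137 × 7^0.667 = 1.137 × 3.662 = 4.162 μm

D(7) = 4.16 μm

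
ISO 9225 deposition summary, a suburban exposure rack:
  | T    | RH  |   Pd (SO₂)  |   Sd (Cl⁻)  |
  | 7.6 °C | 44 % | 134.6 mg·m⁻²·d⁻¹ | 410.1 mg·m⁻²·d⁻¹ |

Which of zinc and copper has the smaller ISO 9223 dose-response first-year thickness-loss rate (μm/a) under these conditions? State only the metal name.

copper

zinc: f(T) = +0.038·(T−10) [T≤10 °C] = -0.0912
  SO₂ term: 0.0129·134.6^0.44·exp(0.046·44-0.0912) = 0.7705
  Sd branch = 0.0175·Sd^0.57·e^(0.008·RH+0.085·T) = 1.465 μm/a
  r_corr = 0.7705 + 1.465 = 2.235 μm/a
copper: f(T) = +0.126·(T−10) [T≤10 °C] = -0.3024
  SO₂ term: 0.0053·134.6^0.26·exp(0.059·44-0.3024) = 0.1879
  Cl⁻ term: 0.01025·410.1^0.27·exp(0.036·44+0.049·7.6) = 0.368
  r_corr = 0.1879 + 0.368 = 0.5559 μm/a
Ordering by μm/a: zinc (2.24) > copper (0.556)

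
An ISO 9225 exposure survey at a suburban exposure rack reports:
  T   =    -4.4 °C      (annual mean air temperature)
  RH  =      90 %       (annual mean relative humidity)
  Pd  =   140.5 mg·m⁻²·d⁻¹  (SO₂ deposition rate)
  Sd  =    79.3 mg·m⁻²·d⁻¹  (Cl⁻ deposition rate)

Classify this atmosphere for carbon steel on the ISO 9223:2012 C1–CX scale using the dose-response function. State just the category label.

C3

carbon steel: temperature factor f = +0.150·(-14.4) = -2.1600
  SO₂ term: 1.77·140.5^0.52·exp(0.02·90-2.1600) = 16.16
  Sd branch = 0.102·Sd^0.62·e^(0.033·RH+0.04·T) = 25.09 μm/a
  r_corr = 16.16 + 25.09 = 41.25 μm/a
ISO 9223 Table 2 (carbon steel): 25 < 41.3 ≤ 50 μm/a ⇒ C3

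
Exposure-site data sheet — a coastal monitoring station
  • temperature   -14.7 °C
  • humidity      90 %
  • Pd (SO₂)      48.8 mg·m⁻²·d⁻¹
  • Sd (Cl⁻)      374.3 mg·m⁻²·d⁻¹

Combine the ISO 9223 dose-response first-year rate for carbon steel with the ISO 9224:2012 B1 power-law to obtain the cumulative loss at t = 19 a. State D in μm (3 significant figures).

carbon steel: temperature factor f = +0.150·(-24.7) = -3.7050
  Pd branch = 1.77·Pd^0.52·e^(0.02·RH+f) = 1.989 μm/a
  Sd branch = 0.102·Sd^0.62·e^(0.033·RH+0.04·T) = 43.5 μm/a
  r_corr = 1.989 + 43.5 = 45.49 μm/a
Power-law: D(19) = r_corr · 19^0.523
  D(19) = 45.49 × 19^0.523 = 45.49 × 4.664 = 212.2 μm

D(19) = 212 μm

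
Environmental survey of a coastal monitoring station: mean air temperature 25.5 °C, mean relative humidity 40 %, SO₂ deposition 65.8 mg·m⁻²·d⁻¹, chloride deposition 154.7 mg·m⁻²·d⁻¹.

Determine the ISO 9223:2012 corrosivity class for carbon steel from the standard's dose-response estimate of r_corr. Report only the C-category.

C3

carbon steel: f(T) = -0.054·(T−10) [T>10 °C] = -0.8370
  sulphur-dioxide contribution → 15.04 μm/a
  chloride contribution → 24.12 μm/a
  total first-year rate 39.16 μm/a
ISO 9223 Table 2 (carbon steel): 25 < 39.2 ≤ 50 μm/a ⇒ C3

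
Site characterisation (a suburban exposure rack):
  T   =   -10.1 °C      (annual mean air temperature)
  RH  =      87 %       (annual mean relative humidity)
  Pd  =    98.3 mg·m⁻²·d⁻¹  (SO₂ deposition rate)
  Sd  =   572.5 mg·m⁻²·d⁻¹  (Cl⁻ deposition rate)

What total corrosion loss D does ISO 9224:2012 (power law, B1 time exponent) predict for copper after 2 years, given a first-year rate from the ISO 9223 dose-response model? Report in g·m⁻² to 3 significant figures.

copper: T≤10 °C ⇒ hinge +0.126·(-10.1−10) = -2.5326
  sulphur-dioxide contribution → 0.2353 μm/a
  chloride contribution → 0.7954 μm/a
  ⇒ r_corr(copper) = 1.031 μm/a
ISO 9224: D(t) = r_corr · t^b with b = 0.667 (copper, B1)
  D(2) = 1.031 × 2^0.667 = 1.031 × 1.588 = 1.637 μm
  Mass loss = 1.637 μm × 8.96 g/cm³ = 14.66 g·m⁻²

D(2) = 14.7 g·m⁻²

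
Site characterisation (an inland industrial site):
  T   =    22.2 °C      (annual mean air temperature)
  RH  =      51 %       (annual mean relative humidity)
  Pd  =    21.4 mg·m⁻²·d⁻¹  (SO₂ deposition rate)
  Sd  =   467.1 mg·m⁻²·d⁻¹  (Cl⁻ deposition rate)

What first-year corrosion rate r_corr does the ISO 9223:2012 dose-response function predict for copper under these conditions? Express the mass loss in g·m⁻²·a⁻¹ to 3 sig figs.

r_corr = 9.79 g·m⁻²·a⁻¹

copper: f(T) = -0.080·(T−10) [T>10 °C] = -0.9760
  sulphur-dioxide contribution → 0.08976 μm/a
  chloride contribution → 1.003 μm/a
  ⇒ r_corr(copper) = 1.093 μm/a
Convert to mass loss: 1.093 μm/a × 8.96 g/cm³ = 9.79 g·m⁻²·a⁻¹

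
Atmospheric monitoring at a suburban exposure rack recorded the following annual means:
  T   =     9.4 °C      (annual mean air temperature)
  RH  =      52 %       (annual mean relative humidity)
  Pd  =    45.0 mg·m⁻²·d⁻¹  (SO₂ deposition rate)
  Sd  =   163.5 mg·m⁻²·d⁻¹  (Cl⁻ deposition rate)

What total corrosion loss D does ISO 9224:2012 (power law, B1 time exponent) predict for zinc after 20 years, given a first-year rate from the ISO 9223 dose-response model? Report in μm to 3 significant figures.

D(20) = 20.7 μm

zinc: T≤10 °C ⇒ hinge +0.038·(9.4−10) = -0.0228
  sulphur-dioxide contribution → 0.7361 μm/a
  chloride contribution → 1.077 μm/a
  total first-year rate 1.814 μm/a
Power-law: D(20) = r_corr · 20^0.813
  D(20) = 1.814 × 20^0.813 = 1.814 × 11.42 = 20.71 μm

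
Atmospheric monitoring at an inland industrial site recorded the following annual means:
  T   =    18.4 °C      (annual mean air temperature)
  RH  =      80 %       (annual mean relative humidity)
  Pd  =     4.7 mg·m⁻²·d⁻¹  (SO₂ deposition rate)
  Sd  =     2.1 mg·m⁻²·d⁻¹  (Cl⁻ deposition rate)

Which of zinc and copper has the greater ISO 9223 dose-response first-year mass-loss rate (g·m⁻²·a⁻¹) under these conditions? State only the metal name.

copper

zinc: temperature factor f = -0.071·(8.4) = -0.5964
  sulphur-dioxide contribution → 0.5565 μm/a
  chloride contribution → 0.242 μm/a
  ⇒ r_corr(zinc) = 0.7986 μm/a
  mass loss = 0.7986 μm/a × 7.14 g/cm³ = 5.702 g·m⁻²·a⁻¹
copper: temperature factor f = -0.080·(8.4) = -0.6720
  sulphur-dioxide contribution → 0.454 μm/a
  chloride contribution → 0.5496 μm/a
  total first-year rate 1.004 μm/a
  mass loss = 1.004 μm/a × 8.96 g/cm³ = 8.992 g·m⁻²·a⁻¹
Ordering by g·m⁻²·a⁻¹: copper (8.99) > zinc (5.7)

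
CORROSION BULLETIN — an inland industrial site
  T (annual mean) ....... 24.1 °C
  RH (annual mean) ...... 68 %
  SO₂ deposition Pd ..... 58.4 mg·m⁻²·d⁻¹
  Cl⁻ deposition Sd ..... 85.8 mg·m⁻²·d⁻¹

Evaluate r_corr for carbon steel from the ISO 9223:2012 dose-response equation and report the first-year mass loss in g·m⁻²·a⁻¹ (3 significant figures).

carbon steel: T>10 °C ⇒ hinge -0.054·(24.1−10) = -0.7614
  SO₂ term: 1.77·58.4^0.52·exp(0.02·68-0.7614) = 26.7
  Sd branch = 0.102·Sd^0.62·e^(0.033·RH+0.04·T) = 39.86 μm/a
  r_corr = 26.7 + 39.86 = 66.56 μm/a
Convert to mass loss: 66.56 μm/a × 7.85 g/cm³ = 522.5 g·m⁻²·a⁻¹

r_corr = 523 g·m⁻²·a⁻¹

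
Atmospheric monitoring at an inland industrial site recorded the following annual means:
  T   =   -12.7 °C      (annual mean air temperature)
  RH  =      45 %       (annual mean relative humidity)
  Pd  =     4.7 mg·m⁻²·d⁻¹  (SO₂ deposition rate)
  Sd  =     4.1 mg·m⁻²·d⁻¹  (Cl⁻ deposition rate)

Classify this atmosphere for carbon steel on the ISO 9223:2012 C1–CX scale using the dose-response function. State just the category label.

C1

carbon steel: T≤10 °C ⇒ hinge +0.150·(-12.7−10) = -3.4050
  SO₂ term: 1.77·4.7^0.52·exp(0.02·45-3.4050) = 0.3233
  Cl⁻ term: 0.102·4.1^0.62·exp(0.033·45+0.04·-12.7) = 0.6499
  sum: 0.3233 + 0.6499 → r_corr = 0.9731 μm/a
0.973 μm/a falls in (0, 1.3] for carbon steel → category C1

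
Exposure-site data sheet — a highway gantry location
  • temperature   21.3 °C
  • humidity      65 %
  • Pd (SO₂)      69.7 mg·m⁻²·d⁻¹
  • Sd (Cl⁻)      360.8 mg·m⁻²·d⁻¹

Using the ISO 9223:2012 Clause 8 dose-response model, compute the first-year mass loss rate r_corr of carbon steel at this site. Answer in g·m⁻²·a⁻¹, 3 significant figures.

carbon steel: temperature factor f = -0.054·(11.3) = -0.6102
  Pd branch = 1.77·Pd^0.52·e^(0.02·RH+f) = 32.06 μm/a
  Cl⁻ term: 0.102·360.8^0.62·exp(0.033·65+0.04·21.3) = 78.65
  r_corr = 32.06 + 78.65 = 110.7 μm/a
Convert to mass loss: 110.7 μm/a × 7.85 g/cm³ = 869.1 g·m⁻²·a⁻¹

r_corr = 869 g·m⁻²·a⁻¹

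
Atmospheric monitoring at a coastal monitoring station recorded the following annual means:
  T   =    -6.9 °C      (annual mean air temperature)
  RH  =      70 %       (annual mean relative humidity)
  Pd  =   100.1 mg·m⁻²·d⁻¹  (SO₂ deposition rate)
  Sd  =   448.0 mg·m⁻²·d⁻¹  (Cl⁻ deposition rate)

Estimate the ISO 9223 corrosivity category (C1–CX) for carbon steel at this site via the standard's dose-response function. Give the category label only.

carbon steel: f(T) = +0.150·(T−10) [T≤10 °C] = -2.5350
  sulphur-dioxide contribution → 6.241 μm/a
  chloride contribution → 34.34 μm/a
  ⇒ r_corr(carbon steel) = 40.58 μm/a
Category bounds: 25…50 μm/a bracket r_corr ⇒ C3

C3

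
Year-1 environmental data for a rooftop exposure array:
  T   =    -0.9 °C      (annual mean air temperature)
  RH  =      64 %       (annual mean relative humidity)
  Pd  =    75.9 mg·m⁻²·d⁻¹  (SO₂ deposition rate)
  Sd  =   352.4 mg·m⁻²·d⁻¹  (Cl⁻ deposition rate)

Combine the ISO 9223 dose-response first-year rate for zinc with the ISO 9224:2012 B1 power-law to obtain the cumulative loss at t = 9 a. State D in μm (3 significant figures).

zinc: T≤10 °C ⇒ hinge +0.038·(-0.9−10) = -0.4142
  Pd branch = 0.0129·Pd^0.44·e^(0.046·RH+f) = 1.088 μm/a
  Cl⁻ term: 0.0175·352.4^0.57·exp(0.008·64+0.085·-0.9) = 0.7656
  sum: 1.088 + 0.7656 → r_corr = 1.853 μm/a
Long-term exponent b (ISO 9224 Table 2, B1) = 0.813
  D(9) = 1.853 × 9^0.813 = 1.853 × 5.968 = 11.06 μm

D(9) = 11.1 μm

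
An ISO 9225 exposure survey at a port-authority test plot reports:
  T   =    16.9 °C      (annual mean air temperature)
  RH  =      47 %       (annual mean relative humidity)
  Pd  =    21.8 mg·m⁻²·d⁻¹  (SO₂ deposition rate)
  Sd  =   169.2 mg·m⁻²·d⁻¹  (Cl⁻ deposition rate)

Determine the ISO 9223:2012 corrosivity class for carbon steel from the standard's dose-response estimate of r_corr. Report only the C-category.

C3

carbon steel: temperature factor f = -0.054·(6.9) = -0.3726
  SO₂ term: 1.77·21.8^0.52·exp(0.02·47-0.3726) = 15.5
  Cl⁻ term: 0.102·169.2^0.62·exp(0.033·47+0.04·16.9) = 22.77
  r_corr = 15.5 + 22.77 = 38.27 μm/a
38.3 μm/a falls in (25, 50] for carbon steel → category C3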